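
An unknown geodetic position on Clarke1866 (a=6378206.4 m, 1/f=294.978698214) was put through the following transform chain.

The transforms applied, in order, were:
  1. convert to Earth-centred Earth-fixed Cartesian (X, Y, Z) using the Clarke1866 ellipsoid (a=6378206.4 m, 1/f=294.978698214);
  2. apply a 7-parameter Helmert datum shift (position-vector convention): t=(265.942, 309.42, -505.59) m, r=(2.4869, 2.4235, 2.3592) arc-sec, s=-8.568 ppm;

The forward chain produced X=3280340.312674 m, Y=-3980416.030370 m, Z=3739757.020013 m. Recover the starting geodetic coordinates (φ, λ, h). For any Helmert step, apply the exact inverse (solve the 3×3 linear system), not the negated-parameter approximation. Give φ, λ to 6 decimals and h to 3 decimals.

φ=36.133319°, λ=-50.512563°, h=716.248 m

start: X=3280340.3127, Y=-3980416.0304, Z=3739757.0200 m
→ Helmert⁻¹: X=3280012.9964, Y=-3980751.9763, Z=3740381.1905
→ geod (Bowring, a=6378206.400): φ=36.13331900°, λ=-50.51256300°, h=716.2480 m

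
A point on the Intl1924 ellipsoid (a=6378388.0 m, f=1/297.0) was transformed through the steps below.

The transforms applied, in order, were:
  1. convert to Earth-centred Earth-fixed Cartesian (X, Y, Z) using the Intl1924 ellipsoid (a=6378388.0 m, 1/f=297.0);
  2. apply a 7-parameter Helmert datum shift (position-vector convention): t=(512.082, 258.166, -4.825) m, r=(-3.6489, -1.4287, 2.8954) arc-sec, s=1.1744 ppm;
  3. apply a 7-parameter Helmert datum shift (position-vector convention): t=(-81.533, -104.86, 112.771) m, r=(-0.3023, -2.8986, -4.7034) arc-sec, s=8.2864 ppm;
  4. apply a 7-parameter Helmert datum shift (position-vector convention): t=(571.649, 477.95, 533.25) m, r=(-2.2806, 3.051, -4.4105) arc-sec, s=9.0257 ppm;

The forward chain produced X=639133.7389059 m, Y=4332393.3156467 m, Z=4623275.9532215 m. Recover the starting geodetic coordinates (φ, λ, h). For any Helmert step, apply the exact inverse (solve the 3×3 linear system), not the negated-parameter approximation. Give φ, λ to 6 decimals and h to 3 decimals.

φ=46.748131°, λ=81.620864°, h=-45.058 m

start: X=639133.7389, Y=4332393.3156, Z=4623275.9532 m
→ Helmert⁻¹: X=638395.3218, Y=4331838.8058, Z=4622758.3187
→ Helmert⁻¹: X=638437.7452, Y=4331915.5531, Z=4622604.6199
→ Helmert⁻¹: X=638017.7366, Y=4331561.5672, Z=4622676.2238
→ geod (Bowring, a=6378388.000): φ=46.74813100°, λ=81.62086400°, h=-45.0580 m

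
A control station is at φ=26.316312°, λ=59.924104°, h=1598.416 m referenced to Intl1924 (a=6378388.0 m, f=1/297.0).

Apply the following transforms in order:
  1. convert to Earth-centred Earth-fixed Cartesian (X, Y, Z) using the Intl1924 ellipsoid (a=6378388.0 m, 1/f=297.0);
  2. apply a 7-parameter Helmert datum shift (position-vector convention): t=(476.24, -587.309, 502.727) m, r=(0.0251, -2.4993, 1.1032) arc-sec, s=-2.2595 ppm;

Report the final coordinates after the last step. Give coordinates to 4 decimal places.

start: φ=26.316312°, λ=59.924104°, h=1598.416 m
→ ECEF (a=6378388.000, f=1/297.0): X=2867835.7236, Y=4952076.6122, Z=2811264.0228
→ Helmert 7p (PV): X=2868244.9339, Y=4951493.1104, Z=2811795.7497

X=2868244.9339 m, Y=4951493.1104 m, Z=2811795.7497 m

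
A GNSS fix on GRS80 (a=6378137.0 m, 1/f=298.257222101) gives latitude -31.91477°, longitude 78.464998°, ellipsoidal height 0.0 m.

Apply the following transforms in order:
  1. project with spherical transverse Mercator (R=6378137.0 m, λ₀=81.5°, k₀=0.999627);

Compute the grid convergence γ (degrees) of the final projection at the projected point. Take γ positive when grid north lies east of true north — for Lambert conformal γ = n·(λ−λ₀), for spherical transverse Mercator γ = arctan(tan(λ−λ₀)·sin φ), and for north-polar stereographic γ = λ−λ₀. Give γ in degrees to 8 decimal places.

start: φ=-31.914770°, λ=78.464998°, h=0.000 m
→ into tm (λ₀=81.5°): φ=-31.91477000°, λ−λ₀=-3.03500200°
convergence γ = 1.60555754°

1.60555754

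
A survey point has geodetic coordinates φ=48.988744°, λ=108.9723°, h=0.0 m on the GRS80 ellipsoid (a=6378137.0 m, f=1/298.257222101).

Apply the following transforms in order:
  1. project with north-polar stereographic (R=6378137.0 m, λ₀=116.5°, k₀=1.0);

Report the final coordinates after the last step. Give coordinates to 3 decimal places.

E=-625001.502 m, N=-4729687.144 m

start: φ=48.988744°, λ=108.972300°, h=0.000 m
→ stereo (R=6378137.0, λ₀=116.5°): E=-625001.5023, N=-4729687.1442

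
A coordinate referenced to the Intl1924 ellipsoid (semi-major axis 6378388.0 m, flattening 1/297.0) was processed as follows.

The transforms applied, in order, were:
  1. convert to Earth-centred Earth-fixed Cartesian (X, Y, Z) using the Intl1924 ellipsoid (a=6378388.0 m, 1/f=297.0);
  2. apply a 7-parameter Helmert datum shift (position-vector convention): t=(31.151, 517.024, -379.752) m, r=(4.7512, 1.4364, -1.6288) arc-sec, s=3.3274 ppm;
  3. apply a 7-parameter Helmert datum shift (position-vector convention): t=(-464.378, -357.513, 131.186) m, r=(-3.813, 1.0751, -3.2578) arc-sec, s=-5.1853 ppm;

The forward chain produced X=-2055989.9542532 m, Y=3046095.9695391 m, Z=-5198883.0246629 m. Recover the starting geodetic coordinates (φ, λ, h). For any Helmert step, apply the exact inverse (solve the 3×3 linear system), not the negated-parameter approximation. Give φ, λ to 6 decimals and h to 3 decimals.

start: X=-2055989.9543, Y=3046095.9695, Z=-5198883.0247 m
→ Helmert⁻¹: X=-2055557.2542, Y=3046532.9217, Z=-5198995.5653
→ Helmert⁻¹: X=-2055569.4147, Y=3045869.7815, Z=-5198682.9901
→ geod (Bowring, a=6378388.000): φ=-54.92796800°, λ=124.01427500°, h=2195.7120 m

φ=-54.927968°, λ=124.014275°, h=2195.712 m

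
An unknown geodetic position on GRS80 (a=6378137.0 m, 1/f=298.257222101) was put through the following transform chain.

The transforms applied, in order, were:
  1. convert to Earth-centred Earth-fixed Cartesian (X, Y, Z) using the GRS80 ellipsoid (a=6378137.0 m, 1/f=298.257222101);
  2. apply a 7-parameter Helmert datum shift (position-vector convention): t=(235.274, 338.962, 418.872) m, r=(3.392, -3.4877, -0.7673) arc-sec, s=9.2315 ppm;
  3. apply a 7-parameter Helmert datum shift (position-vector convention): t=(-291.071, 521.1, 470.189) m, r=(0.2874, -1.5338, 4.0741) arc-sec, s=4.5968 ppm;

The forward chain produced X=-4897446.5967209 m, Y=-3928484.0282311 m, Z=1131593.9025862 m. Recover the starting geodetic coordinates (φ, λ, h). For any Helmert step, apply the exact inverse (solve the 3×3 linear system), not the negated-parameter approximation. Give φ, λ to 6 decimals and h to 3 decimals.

start: X=-4897446.5967, Y=-3928484.0282, Z=1131593.9026 m
→ Helmert⁻¹: X=-4897202.2058, Y=-3928888.7628, Z=1131160.4043
→ Helmert⁻¹: X=-4897358.5312, Y=-3929191.0734, Z=1130878.5178
→ geod (Bowring, a=6378137.000): φ=10.27752200°, λ=-141.25964100°, h=2314.8020 m

φ=10.277522°, λ=-141.259641°, h=2314.802 m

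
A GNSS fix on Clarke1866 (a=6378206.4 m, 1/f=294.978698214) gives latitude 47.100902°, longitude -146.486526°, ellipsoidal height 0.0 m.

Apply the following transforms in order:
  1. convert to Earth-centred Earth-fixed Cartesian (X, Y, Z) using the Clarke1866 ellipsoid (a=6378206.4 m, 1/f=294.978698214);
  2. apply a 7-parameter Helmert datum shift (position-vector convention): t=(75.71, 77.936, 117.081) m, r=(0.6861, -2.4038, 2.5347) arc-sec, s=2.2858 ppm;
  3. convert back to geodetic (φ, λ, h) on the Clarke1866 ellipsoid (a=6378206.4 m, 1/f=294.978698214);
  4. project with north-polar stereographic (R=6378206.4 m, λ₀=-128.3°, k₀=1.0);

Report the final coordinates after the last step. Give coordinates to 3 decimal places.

start: φ=47.100902°, λ=-146.486526°, h=0.000 m
→ ECEF (a=6378206.400, f=1/294.978698214): X=-3626514.5915, Y=-2401564.2874, Z=4649203.7538
→ Helmert 7p (PV): X=-3626471.8408, Y=-2401551.8704, Z=4649281.2103
→ geod (Bowring, a=6378206.400): φ=47.10165631°, λ=-146.48635144°, h=27.8118 m
→ stereo (R=6378206.4, λ₀=-128.3°): E=-1564231.2055, N=-4761458.6627

E=-1564231.205 m, N=-4761458.663 m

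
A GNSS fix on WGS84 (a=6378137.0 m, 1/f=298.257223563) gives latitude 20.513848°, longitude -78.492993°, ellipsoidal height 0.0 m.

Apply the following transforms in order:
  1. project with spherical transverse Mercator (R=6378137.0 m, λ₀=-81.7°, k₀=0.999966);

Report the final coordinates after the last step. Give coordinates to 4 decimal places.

start: φ=20.513848°, λ=-78.492993°, h=0.000 m
→ tm (R=6378137.0, λ₀=-81.7°): E=334484.3694, N=2286796.2496

E=334484.3694 m, N=2286796.2496 m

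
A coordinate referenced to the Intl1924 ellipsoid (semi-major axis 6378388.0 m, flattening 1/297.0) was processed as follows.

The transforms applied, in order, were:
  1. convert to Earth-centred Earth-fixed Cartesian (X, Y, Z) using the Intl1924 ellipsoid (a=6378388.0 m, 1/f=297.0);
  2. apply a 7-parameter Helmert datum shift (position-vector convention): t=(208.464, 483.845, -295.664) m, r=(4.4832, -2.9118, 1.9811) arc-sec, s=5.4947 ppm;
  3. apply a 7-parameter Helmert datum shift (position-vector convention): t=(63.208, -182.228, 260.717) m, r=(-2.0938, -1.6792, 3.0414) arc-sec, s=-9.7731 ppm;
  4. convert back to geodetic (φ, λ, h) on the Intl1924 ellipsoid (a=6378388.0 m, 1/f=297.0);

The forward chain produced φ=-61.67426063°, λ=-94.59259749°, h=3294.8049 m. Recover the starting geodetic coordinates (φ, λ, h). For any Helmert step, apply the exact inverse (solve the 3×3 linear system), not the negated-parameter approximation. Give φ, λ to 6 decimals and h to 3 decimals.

start: φ=-61.674261°, λ=-94.592597°, h=3294.805 m
→ ECEF (a=6378388.000, f=1/297.0): X=-243086.3874, Y=-3026170.4095, Z=-5594404.4523
→ Helmert⁻¹: X=-243242.1366, Y=-3025957.3760, Z=-5594748.5834
→ Helmert⁻¹: X=-243557.3062, Y=-3026543.8466, Z=-5594352.9591
→ geod (Bowring, a=6378388.000): φ=-61.67080500°, λ=-94.60089100°, h=3444.0160 m

φ=-61.670805°, λ=-94.600891°, h=3444.016 m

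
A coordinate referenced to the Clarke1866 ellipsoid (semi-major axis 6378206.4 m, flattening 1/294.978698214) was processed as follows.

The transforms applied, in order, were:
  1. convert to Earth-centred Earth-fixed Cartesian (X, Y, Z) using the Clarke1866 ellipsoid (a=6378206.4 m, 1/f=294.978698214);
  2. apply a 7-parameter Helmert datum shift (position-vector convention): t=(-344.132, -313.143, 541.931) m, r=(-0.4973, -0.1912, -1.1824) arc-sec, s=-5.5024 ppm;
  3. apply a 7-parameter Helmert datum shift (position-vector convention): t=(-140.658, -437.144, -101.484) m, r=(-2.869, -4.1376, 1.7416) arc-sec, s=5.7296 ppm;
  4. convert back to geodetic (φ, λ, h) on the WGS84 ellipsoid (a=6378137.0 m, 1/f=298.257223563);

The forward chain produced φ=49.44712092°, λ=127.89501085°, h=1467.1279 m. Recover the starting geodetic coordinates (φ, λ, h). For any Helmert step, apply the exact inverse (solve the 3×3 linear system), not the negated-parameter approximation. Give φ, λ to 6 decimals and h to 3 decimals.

start: φ=49.447121°, λ=127.895011°, h=1467.128 m
→ ECEF (a=6378137.000, f=1/298.257223563): X=-2552519.7767, Y=3279445.1191, Z=4824149.9962
→ Helmert⁻¹: X=-2552240.0273, Y=3279817.9177, Z=4824320.6564
→ Helmert⁻¹: X=-2551924.2686, Y=3280122.8505, Z=4823815.5417
→ geod (Bowring, a=6378206.400): φ=49.44612500°, λ=127.88279300°, h=1390.7320 m

φ=49.446125°, λ=127.882793°, h=1390.732 m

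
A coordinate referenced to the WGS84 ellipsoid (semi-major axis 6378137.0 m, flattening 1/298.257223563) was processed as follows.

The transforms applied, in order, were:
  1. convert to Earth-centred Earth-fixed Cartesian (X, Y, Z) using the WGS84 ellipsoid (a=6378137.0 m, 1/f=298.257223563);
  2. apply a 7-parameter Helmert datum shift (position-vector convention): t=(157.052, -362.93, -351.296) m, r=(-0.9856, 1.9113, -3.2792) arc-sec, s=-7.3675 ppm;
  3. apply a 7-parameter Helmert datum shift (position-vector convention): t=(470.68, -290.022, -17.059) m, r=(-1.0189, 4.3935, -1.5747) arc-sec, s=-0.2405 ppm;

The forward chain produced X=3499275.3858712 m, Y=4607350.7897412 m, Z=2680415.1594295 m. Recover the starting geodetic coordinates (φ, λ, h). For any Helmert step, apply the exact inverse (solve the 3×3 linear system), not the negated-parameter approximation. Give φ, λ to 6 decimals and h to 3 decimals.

start: X=3499275.3859, Y=4607350.7897, Z=2680415.1594 m
→ Helmert⁻¹: X=3498713.2748, Y=4607655.3891, Z=2680530.1474
→ Helmert⁻¹: X=3498483.8966, Y=4608095.0774, Z=2680955.6317
→ geod (Bowring, a=6378137.000): φ=25.00908600°, λ=52.79408900°, h=2292.1150 m

φ=25.009086°, λ=52.794089°, h=2292.115 m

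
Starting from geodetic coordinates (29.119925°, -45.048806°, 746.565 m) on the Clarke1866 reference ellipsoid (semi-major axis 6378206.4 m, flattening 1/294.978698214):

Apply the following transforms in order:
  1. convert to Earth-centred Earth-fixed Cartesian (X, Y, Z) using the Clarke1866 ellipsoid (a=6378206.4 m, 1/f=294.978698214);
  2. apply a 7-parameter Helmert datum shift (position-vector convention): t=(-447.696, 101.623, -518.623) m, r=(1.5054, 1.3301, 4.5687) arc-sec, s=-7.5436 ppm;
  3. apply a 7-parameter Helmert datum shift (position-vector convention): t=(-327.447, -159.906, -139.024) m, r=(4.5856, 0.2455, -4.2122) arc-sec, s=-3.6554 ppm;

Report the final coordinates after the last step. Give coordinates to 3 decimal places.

X=3939486.681 m, Y=-3947092.504 m, Z=3084874.456 m

start: φ=29.119925°, λ=-45.048806°, h=746.565 m
→ ECEF (a=6378206.400, f=1/294.978698214): X=3940275.5545, Y=-3946994.1327, Z=3085713.3058
→ Helmert 7p (PV): X=3939905.4567, Y=-3946797.9805, Z=3085117.1903
→ Helmert 7p (PV): X=3939486.6812, Y=-3947092.5041, Z=3084874.4562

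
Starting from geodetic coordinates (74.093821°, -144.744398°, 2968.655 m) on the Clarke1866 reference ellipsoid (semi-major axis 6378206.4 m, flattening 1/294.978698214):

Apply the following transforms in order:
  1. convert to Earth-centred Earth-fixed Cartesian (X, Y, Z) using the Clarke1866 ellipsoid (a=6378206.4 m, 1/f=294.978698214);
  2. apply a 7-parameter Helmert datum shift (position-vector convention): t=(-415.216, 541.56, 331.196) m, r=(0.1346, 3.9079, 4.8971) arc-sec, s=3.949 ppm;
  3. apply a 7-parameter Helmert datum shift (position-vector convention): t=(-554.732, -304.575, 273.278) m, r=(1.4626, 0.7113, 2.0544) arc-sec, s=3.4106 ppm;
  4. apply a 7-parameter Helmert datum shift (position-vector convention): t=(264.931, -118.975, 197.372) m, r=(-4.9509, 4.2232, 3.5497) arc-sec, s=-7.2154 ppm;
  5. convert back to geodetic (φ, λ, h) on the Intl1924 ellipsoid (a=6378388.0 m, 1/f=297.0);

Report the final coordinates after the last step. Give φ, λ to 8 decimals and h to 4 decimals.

start: φ=74.093821°, λ=-144.744398°, h=2968.655 m
→ ECEF (a=6378206.400, f=1/294.978698214): X=-1432568.7192, Y=-1012649.5134, Z=6114492.4218
→ Helmert 7p (PV): X=-1432849.7044, Y=-1012149.9544, Z=6114874.2448
→ Helmert 7p (PV): X=-1433378.1551, Y=-1012515.6127, Z=6115166.1423
→ Helmert 7p (PV): X=-1432960.2520, Y=-1012505.1704, Z=6115373.0415
→ geod (Bowring, a=6378388.000): φ=74.09325230°, λ=-144.75562712°, h=3563.2513 m

φ=74.09325230°, λ=-144.75562712°, h=3563.2513 m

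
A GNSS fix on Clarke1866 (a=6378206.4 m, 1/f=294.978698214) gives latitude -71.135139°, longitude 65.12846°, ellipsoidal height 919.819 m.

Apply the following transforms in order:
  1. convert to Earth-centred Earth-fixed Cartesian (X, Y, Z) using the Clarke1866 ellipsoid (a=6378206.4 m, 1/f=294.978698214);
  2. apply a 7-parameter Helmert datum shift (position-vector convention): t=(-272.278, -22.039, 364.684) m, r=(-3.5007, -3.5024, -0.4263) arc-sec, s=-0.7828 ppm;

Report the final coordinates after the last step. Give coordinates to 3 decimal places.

start: φ=-71.135139°, λ=65.128460°, h=919.819 m
→ ECEF (a=6378206.400, f=1/294.978698214): X=870143.1877, Y=1877003.8170, Z=-6013861.2755
→ Helmert 7p (PV): X=869976.2238, Y=1876876.4439, Z=-6013508.9650

X=869976.224 m, Y=1876876.444 m, Z=-6013508.965 m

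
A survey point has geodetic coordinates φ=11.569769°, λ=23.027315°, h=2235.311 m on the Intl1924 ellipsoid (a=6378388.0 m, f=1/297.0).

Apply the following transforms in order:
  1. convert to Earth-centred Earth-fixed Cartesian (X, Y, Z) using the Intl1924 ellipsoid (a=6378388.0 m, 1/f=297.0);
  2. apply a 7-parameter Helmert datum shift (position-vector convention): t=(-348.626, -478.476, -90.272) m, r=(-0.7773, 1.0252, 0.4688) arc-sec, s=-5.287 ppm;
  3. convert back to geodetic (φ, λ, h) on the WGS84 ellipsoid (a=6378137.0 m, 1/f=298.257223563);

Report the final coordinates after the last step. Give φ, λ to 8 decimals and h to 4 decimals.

φ=11.56921873°, λ=23.02467690°, h=1933.0783 m

start: φ=11.569769°, λ=23.027315°, h=2235.311 m
→ ECEF (a=6378388.000, f=1/297.0): X=5753667.1071, Y=2445524.6553, Z=1271276.2653
→ Helmert 7p (PV): X=5753288.8219, Y=2445051.1174, Z=1271141.4589
→ geod (Bowring, a=6378137.000): φ=11.56921873°, λ=23.02467690°, h=1933.0783 m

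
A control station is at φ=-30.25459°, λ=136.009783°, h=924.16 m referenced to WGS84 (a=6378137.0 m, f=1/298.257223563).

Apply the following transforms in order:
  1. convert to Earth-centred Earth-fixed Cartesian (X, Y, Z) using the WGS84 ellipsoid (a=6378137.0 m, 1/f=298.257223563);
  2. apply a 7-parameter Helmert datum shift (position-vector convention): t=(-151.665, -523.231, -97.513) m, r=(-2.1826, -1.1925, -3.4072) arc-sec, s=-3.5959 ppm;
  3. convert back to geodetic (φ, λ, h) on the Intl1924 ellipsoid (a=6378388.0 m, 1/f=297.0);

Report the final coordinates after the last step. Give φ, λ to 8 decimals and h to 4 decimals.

φ=-30.25788366°, λ=136.01396157°, h=503.0952 m

start: φ=-30.254590°, λ=136.009783°, h=924.160 m
→ ECEF (a=6378137.000, f=1/298.257223563): X=-3967733.5262, Y=3830286.6900, Z=-3195249.3117
→ Helmert 7p (PV): X=-3967789.1800, Y=3829781.4162, Z=-3195398.8041
→ geod (Bowring, a=6378388.000): φ=-30.25788366°, λ=136.01396157°, h=503.0952 m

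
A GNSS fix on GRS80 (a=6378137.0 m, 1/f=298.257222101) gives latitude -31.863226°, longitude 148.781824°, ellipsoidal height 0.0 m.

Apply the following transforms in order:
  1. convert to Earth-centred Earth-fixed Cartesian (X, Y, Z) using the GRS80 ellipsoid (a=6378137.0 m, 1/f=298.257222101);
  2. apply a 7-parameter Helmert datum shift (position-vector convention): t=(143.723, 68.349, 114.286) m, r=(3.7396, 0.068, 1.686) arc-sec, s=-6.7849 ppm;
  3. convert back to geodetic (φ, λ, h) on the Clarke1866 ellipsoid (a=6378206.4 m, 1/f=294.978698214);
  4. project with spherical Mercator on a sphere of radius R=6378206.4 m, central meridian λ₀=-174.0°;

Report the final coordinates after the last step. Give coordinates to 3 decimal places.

E=-4143318.119 m, N=-3745529.939 m

start: φ=-31.863226°, λ=148.781824°, h=0.000 m
→ ECEF (a=6378137.000, f=1/298.257222101): X=-4636961.9744, Y=2810254.8916, Z=-3347560.1281
→ Helmert 7p (PV): X=-4636810.8645, Y=2810326.9624, Z=-3347370.6508
→ geod (Bowring, a=6378206.400): φ=-31.86413322°, λ=148.78034505°, h=-181.3135 m
→ merc (R=6378206.4, λ₀=-174.0°): E=-4143318.1188, N=-3745529.9387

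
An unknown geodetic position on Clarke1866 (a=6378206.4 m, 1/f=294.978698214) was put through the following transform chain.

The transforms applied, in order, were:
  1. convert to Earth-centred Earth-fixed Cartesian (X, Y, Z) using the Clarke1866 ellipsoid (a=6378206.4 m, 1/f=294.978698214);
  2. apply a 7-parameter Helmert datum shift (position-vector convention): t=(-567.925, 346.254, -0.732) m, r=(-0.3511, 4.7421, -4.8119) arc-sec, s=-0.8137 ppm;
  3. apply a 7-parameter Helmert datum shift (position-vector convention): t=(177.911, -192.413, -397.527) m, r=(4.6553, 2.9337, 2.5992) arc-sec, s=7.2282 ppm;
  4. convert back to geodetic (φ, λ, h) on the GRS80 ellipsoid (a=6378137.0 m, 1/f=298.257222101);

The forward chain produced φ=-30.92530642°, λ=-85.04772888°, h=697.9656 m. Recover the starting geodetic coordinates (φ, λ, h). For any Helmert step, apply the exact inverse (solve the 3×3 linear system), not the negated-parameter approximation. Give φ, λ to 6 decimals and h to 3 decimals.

start: φ=-30.925306°, λ=-85.047729°, h=697.966 m
→ ECEF (a=6378137.000, f=1/298.257222101): X=472793.8009, Y=-5456405.0738, Z=-3259151.0728
→ Helmert⁻¹: X=472590.0650, Y=-5456252.7228, Z=-3258600.1244
→ Helmert⁻¹: X=473360.5868, Y=-5456586.8272, Z=-3258600.4493
→ geod (Bowring, a=6378206.400): φ=-30.92186900°, λ=-85.04198600°, h=605.6100 m

φ=-30.921869°, λ=-85.041986°, h=605.610 m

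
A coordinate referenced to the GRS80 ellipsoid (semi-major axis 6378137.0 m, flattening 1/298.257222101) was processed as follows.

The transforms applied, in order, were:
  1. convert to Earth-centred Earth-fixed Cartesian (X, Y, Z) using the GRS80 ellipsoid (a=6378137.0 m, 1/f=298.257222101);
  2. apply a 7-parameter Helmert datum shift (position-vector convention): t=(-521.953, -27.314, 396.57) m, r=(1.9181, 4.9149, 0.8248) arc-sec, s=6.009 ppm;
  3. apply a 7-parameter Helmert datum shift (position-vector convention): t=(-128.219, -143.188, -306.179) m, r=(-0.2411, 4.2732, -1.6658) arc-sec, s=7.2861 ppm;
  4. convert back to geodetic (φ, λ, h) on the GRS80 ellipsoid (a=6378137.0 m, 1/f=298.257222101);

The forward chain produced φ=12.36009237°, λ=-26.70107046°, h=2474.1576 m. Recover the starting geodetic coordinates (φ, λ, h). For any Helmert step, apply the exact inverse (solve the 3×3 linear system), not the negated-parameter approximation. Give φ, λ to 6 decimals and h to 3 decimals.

φ=12.360825°, λ=-26.696911°, h=2862.924 m

start: φ=12.360092°, λ=-26.701070°, h=2474.158 m
→ ECEF (a=6378137.000, f=1/298.257222101): X=5568934.1981, Y=-2801012.4730, Z=1356870.1288
→ Helmert⁻¹: X=5569016.3412, Y=-2800805.4888, Z=1357278.5191
→ Helmert⁻¹: X=5569461.2920, Y=-2800770.9965, Z=1357032.5504
→ geod (Bowring, a=6378137.000): φ=12.36082500°, λ=-26.69691100°, h=2862.9240 m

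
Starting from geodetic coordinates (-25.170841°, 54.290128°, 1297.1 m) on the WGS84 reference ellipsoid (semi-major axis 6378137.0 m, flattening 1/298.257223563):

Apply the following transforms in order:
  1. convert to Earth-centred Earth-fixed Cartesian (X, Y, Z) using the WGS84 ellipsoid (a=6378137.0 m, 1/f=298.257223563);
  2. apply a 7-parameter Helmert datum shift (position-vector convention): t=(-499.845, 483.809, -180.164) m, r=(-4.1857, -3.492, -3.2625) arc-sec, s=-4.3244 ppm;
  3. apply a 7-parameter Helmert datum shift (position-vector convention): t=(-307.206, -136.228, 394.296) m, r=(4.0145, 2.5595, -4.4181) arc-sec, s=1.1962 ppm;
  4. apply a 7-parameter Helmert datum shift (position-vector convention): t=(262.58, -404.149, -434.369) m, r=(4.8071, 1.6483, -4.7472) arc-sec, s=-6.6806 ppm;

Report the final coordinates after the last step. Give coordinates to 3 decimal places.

X=3371717.636 m, Y=4690714.107 m, Z=-2696865.895 m

start: φ=-25.170841°, λ=54.290128°, h=1297.100 m
→ ECEF (a=6378137.000, f=1/298.257223563): X=3372021.8881, Y=4690959.2250, Z=-2696765.8594
→ Helmert 7p (PV): X=3371627.3132, Y=4691314.6884, Z=-2696972.4670
→ Helmert 7p (PV): X=3371391.1601, Y=4691164.3441, Z=-2696531.9286
→ Helmert 7p (PV): X=3371717.6356, Y=4690714.1066, Z=-2696865.8953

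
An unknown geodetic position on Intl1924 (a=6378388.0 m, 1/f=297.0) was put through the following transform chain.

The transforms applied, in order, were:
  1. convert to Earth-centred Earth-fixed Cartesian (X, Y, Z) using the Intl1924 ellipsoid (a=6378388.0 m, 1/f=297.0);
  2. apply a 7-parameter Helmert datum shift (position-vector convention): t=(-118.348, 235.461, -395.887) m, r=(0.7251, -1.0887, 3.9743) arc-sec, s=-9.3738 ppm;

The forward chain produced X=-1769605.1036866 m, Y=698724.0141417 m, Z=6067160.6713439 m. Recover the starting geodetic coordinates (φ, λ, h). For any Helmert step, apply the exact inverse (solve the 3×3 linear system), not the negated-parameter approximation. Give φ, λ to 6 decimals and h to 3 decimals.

φ=72.702473°, λ=158.456774°, h=24.528 m

start: X=-1769605.1037, Y=698724.0141, Z=6067160.6713 m
→ Helmert⁻¹: X=-1769457.8571, Y=698550.5245, Z=6067620.3188
→ geod (Bowring, a=6378388.000): φ=72.70247300°, λ=158.45677400°, h=24.5280 m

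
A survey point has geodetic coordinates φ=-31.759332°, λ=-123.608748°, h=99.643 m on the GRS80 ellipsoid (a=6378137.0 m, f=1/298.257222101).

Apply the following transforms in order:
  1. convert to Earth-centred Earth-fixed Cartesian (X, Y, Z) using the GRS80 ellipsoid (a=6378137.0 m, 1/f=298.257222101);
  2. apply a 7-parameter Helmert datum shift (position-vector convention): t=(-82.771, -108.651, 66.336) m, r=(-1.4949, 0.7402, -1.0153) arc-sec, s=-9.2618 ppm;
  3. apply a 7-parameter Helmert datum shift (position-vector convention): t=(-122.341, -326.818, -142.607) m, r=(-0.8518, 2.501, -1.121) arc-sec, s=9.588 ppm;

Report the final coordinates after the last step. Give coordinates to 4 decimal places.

start: φ=-31.759332°, λ=-123.608748°, h=99.643 m
→ ECEF (a=6378137.000, f=1/298.257222101): X=-3004630.7701, Y=-4520835.2052, Z=-3337822.8964
→ Helmert 7p (PV): X=-3004719.9436, Y=-4520911.3861, Z=-3337682.0995
→ Helmert 7p (PV): X=-3004936.1346, Y=-4521279.0041, Z=-3337801.6051

X=-3004936.1346 m, Y=-4521279.0041 m, Z=-3337801.6051 m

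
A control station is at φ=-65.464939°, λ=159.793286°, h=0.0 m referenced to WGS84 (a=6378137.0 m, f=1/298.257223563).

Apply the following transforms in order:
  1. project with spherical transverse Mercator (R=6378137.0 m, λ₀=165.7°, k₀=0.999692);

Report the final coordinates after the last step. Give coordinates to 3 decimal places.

start: φ=-65.464939°, λ=159.793286°, h=0.000 m
→ tm (R=6378137.0, λ₀=165.7°): E=-272639.0318, N=-7298078.8391

E=-272639.032 m, N=-7298078.839 m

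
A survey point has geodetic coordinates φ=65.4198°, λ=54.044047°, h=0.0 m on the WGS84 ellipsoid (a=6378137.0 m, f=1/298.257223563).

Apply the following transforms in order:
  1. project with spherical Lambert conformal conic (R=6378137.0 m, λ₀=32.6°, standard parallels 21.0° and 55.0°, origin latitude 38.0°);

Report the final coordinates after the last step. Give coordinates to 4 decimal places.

E=1076779.2094 m, N=3168882.2461 m

start: φ=65.419800°, λ=54.044047°, h=0.000 m
→ lcc (R=6378137.0, λ₀=32.6°): E=1076779.2094, N=3168882.2461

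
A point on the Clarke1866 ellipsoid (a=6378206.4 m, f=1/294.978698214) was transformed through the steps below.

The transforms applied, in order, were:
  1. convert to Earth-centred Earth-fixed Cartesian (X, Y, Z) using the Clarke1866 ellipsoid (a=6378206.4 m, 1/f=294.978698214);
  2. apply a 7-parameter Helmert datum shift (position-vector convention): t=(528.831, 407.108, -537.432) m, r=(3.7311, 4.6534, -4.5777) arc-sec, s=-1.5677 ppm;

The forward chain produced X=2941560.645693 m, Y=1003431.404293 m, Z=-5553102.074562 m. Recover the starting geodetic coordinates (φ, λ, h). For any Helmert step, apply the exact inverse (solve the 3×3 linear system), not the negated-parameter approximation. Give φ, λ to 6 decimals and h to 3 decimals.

φ=-60.932057°, λ=18.830461°, h=1205.052 m

start: X=2941560.6457, Y=1003431.4043, Z=-5553102.0746 m
→ Helmert⁻¹: X=2941139.4324, Y=1002990.7034, Z=-5552525.1373
→ geod (Bowring, a=6378206.400): φ=-60.93205700°, λ=18.83046100°, h=1205.0520 m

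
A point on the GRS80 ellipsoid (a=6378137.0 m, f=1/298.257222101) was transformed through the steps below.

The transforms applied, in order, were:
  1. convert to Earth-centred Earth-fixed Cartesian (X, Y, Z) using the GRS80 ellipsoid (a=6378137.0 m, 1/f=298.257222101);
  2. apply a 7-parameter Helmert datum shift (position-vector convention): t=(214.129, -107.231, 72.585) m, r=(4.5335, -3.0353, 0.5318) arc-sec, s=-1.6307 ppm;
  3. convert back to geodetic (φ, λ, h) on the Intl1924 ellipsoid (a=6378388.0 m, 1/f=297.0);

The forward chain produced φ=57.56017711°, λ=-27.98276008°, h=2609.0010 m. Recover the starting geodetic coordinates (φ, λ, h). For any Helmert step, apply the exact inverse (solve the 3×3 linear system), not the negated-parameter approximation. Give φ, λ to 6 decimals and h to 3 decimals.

φ=57.560744°, λ=-27.980648°, h=2615.633 m

start: φ=57.560177°, λ=-27.982760°, h=2609.001 m
→ ECEF (a=6378388.000, f=1/297.0): X=3029943.0498, Y=-1609880.0459, Z=5361934.9904
→ Helmert⁻¹: X=3029808.6140, Y=-1609665.4030, Z=5361861.9426
→ geod (Bowring, a=6378137.000): φ=57.56074400°, λ=-27.98064800°, h=2615.6330 m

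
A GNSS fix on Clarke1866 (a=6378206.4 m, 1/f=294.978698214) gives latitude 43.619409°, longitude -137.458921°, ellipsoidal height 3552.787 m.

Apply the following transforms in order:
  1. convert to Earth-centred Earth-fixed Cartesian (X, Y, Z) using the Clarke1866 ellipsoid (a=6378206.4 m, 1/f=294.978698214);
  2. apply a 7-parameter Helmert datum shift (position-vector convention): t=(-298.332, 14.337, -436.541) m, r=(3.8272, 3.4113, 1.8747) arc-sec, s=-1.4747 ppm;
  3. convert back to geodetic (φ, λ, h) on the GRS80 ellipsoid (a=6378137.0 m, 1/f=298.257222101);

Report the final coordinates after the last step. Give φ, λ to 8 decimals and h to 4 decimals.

start: φ=43.619409°, λ=-137.458921°, h=3552.787 m
→ ECEF (a=6378206.400, f=1/294.978698214): X=-3409474.9559, Y=-3128708.1471, Z=4379824.4610
→ Helmert 7p (PV): X=-3409667.3884, Y=-3128801.4508, Z=4379379.7959
→ geod (Bowring, a=6378137.000): φ=43.61310440°, λ=-137.45968073°, h=3350.7522 m

φ=43.61310440°, λ=-137.45968073°, h=3350.7522 m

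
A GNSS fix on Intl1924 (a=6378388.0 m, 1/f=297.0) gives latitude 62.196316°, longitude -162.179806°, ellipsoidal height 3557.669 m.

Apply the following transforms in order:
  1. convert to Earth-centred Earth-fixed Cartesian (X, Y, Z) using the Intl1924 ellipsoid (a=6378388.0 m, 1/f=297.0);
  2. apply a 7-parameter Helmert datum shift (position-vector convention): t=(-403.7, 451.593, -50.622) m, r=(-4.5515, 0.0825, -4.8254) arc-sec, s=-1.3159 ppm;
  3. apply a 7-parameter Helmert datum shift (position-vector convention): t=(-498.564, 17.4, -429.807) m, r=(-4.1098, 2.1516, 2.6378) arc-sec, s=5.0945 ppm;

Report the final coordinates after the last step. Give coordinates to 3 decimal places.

start: φ=62.196316°, λ=-162.179806°, h=3557.669 m
→ ECEF (a=6378388.000, f=1/297.0): X=-2841473.0221, Y=-913402.0249, Z=5622024.1568
→ Helmert 7p (PV): X=-2841892.1027, Y=-912758.6990, Z=5621987.4287
→ Helmert 7p (PV): X=-2842334.8272, Y=-912670.2746, Z=5621634.0942

X=-2842334.827 m, Y=-912670.275 m, Z=5621634.094 m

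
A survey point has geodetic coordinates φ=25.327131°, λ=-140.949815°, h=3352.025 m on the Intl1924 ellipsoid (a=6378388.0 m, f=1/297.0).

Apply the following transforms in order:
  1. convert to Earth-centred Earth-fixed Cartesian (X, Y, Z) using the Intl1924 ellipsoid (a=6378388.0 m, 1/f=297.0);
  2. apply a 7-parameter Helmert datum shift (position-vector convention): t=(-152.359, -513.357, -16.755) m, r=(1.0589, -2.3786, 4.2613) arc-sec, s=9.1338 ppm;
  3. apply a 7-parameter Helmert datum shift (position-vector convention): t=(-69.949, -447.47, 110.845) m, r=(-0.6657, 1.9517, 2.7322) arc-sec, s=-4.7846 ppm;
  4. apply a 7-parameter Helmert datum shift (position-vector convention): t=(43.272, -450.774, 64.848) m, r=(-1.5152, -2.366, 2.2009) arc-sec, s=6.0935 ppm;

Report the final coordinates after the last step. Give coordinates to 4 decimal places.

X=-4482508.3844 m, Y=-3637922.2598 m, Z=2713490.2147 m

start: φ=25.327131°, λ=-140.949815°, h=3352.025 m
→ ECEF (a=6378388.000, f=1/297.0): X=-4482407.9095, Y=-3636287.6316, Z=2713343.8452
→ Helmert 7p (PV): X=-4482557.3758, Y=-3636940.7359, Z=2713281.5150
→ Helmert 7p (PV): X=-4482532.0294, Y=-3637421.4238, Z=2713433.5301
→ Helmert 7p (PV): X=-4482508.3844, Y=-3637922.2598, Z=2713490.2147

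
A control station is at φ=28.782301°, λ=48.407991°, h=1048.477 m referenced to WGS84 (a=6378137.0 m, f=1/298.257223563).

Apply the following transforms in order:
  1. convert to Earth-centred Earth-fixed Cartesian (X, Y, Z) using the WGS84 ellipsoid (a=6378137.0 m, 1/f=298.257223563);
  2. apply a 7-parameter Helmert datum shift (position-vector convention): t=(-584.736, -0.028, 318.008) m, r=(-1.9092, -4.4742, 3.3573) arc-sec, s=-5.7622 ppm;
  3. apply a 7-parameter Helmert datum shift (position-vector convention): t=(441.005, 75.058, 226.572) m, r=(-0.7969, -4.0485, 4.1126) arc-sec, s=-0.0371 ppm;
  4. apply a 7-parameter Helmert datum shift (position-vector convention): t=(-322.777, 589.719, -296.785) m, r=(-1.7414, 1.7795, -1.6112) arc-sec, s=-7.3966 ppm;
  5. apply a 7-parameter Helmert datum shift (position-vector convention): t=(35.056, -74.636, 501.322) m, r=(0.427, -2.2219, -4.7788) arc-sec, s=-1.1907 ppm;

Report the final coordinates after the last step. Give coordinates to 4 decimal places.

X=3713719.4120 m, Y=4185367.4065 m, Z=3054065.6777 m

start: φ=28.782301°, λ=48.407991°, h=1048.477 m
→ ECEF (a=6378137.000, f=1/298.257223563): X=3714358.8991, Y=4184758.5282, Z=3053280.6389
→ Helmert 7p (PV): X=3713618.4168, Y=4184823.1050, Z=3053622.8888
→ Helmert 7p (PV): X=3713915.9096, Y=4184983.8491, Z=3053906.0693
→ Helmert 7p (PV): X=3713624.6989, Y=4185539.3857, Z=3053519.3234
→ Helmert 7p (PV): X=3713719.4120, Y=4185367.4065, Z=3054065.6777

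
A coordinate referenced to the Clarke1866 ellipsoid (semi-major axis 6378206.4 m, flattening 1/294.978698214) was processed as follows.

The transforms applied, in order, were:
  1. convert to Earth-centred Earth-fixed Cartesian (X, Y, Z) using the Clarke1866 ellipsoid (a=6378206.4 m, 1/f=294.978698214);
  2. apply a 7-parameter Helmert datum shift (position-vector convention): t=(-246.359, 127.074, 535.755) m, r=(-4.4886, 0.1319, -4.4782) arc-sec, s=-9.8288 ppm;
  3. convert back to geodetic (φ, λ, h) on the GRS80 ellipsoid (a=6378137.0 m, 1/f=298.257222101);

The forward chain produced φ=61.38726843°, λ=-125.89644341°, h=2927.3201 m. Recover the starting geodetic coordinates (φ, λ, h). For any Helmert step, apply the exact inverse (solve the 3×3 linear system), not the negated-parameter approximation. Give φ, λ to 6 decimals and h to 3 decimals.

start: φ=61.387268°, λ=-125.896443°, h=2927.320 m
→ ECEF (a=6378137.000, f=1/298.257222101): X=-1796325.5148, Y=-2481850.7014, Z=5578706.2986
→ Helmert⁻¹: X=-1796046.4863, Y=-2482162.5529, Z=5578170.2072
→ geod (Bowring, a=6378206.400): φ=61.38606200°, λ=-125.88879700°, h=2613.1550 m

φ=61.386062°, λ=-125.888797°, h=2613.155 m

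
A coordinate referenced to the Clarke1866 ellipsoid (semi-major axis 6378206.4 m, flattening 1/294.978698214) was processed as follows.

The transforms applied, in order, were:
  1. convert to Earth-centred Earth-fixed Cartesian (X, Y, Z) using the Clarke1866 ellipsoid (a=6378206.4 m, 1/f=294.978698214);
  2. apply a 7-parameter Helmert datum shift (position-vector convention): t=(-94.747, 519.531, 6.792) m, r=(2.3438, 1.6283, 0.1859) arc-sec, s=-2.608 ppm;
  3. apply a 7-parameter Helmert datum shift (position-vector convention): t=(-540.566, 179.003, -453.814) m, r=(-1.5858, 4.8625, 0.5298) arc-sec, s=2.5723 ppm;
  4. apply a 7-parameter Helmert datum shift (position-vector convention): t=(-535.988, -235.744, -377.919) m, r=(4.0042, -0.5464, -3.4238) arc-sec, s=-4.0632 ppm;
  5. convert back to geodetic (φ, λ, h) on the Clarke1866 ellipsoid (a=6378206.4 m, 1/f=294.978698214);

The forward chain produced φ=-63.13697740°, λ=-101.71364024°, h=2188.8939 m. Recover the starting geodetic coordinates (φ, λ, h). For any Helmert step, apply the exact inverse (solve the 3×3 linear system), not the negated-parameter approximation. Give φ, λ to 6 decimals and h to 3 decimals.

start: φ=-63.136977°, λ=-101.713640°, h=2188.894 m
→ ECEF (a=6378206.400, f=1/294.978698214): X=-586898.1601, Y=-2830630.2555, Z=-5668652.2954
→ Helmert⁻¹: X=-586332.5859, Y=-2830525.7816, Z=-5668240.9059
→ Helmert⁻¹: X=-585664.1704, Y=-2830652.4238, Z=-5667808.0817
→ Helmert⁻¹: X=-585528.7594, Y=-2831243.2144, Z=-5667802.1061
→ geod (Bowring, a=6378206.400): φ=-63.13095100°, λ=-101.68460100°, h=1576.2310 m

φ=-63.130951°, λ=-101.684601°, h=1576.231 m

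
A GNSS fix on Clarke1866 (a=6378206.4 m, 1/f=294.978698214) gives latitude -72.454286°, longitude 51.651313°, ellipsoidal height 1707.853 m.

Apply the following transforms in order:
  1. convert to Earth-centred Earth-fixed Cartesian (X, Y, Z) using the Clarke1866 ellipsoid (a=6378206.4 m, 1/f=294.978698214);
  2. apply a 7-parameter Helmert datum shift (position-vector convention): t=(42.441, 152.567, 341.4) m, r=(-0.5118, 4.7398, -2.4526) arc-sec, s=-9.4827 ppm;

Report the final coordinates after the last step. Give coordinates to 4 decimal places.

start: φ=-72.454286°, λ=51.651313°, h=1707.853 m
→ ECEF (a=6378206.400, f=1/294.978698214): X=1197010.1756, Y=1513032.6373, Z=-6060607.1090
→ Helmert 7p (PV): X=1196919.9897, Y=1513141.5858, Z=-6060239.4984

X=1196919.9897 m, Y=1513141.5858 m, Z=-6060239.4984 m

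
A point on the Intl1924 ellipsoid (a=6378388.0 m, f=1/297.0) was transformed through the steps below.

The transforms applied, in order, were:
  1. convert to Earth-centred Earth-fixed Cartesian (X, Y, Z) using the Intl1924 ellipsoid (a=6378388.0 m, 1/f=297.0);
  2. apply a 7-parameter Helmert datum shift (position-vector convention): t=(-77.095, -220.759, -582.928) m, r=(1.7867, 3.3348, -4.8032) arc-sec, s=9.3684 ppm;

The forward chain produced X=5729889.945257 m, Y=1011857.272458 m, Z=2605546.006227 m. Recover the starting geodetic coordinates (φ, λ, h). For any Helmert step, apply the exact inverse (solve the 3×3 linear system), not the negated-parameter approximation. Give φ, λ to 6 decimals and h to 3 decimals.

start: X=5729889.9453, Y=1011857.2725, Z=2605546.0062 m
→ Helmert⁻¹: X=5729847.6532, Y=1012224.5537, Z=2606188.3888
→ geod (Bowring, a=6378388.000): φ=24.27251400°, λ=10.01840400°, h=791.8640 m

φ=24.272514°, λ=10.018404°, h=791.864 m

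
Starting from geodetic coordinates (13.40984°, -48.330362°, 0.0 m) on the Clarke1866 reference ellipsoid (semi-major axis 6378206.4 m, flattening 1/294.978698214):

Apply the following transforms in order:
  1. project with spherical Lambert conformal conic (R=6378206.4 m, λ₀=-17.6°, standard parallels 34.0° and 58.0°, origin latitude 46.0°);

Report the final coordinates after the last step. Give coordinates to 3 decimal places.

start: φ=13.409840°, λ=-48.330362°, h=0.000 m
→ lcc (R=6378206.4, λ₀=-17.6°): E=-3682943.2274, N=-3013238.3732

E=-3682943.227 m, N=-3013238.373 m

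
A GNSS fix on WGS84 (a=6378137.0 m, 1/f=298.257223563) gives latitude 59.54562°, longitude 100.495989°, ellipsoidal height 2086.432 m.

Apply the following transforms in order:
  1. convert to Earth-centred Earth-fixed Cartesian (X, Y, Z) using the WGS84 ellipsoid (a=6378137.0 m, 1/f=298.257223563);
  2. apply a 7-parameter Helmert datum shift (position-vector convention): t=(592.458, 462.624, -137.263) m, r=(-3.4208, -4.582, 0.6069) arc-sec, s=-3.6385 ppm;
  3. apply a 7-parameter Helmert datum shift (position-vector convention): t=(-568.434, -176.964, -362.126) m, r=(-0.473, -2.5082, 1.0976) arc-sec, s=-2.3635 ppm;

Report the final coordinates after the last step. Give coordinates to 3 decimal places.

X=-590753.417 m, Y=3188021.460 m, Z=5476178.532 m

start: φ=59.545620°, λ=100.495989°, h=2086.432 m
→ ECEF (a=6378137.000, f=1/298.257223563): X=-590566.3823, Y=3187656.4234, Z=5476791.2638
→ Helmert 7p (PV): X=-590102.8165, Y=3188196.5410, Z=5476568.0891
→ Helmert 7p (PV): X=-590753.4166, Y=3188021.4602, Z=5476178.5325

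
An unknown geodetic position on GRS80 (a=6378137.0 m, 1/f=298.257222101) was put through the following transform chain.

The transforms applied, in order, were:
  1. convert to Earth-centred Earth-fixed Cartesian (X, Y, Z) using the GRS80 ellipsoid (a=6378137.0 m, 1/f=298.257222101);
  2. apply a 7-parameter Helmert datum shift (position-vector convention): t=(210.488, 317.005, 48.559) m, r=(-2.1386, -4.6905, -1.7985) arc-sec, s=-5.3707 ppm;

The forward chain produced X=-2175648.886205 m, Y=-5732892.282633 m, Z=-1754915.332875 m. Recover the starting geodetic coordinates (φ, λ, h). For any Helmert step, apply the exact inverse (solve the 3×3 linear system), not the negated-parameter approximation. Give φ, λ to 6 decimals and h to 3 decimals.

start: X=-2175648.8862, Y=-5732892.2826, Z=-1754915.3329 m
→ Helmert⁻¹: X=-2175860.9785, Y=-5733240.8552, Z=-1754983.2814
→ geod (Bowring, a=6378137.000): φ=-16.07262100°, λ=-110.78259300°, h=1920.9270 m

φ=-16.072621°, λ=-110.782593°, h=1920.927 m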